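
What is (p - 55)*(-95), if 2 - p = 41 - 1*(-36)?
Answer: 12350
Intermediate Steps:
p = -75 (p = 2 - (41 - 1*(-36)) = 2 - (41 + 36) = 2 - 1*77 = 2 - 77 = -75)
(p - 55)*(-95) = (-75 - 55)*(-95) = -130*(-95) = 12350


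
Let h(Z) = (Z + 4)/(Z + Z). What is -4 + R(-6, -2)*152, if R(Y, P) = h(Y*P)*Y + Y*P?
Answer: 1212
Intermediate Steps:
h(Z) = (4 + Z)/(2*Z) (h(Z) = (4 + Z)/((2*Z)) = (4 + Z)*(1/(2*Z)) = (4 + Z)/(2*Z))
R(Y, P) = P*Y + (4 + P*Y)/(2*P) (R(Y, P) = ((4 + Y*P)/(2*((Y*P))))*Y + Y*P = ((4 + P*Y)/(2*((P*Y))))*Y + P*Y = ((1/(P*Y))*(4 + P*Y)/2)*Y + P*Y = ((4 + P*Y)/(2*P*Y))*Y + P*Y = (4 + P*Y)/(2*P) + P*Y = P*Y + (4 + P*Y)/(2*P))
-4 + R(-6, -2)*152 = -4 + ((½)*(-6) + 2/(-2) - 2*(-6))*152 = -4 + (-3 + 2*(-½) + 12)*152 = -4 + (-3 - 1 + 12)*152 = -4 + 8*152 = -4 + 1216 = 1212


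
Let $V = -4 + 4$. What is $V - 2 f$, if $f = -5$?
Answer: $10$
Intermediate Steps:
$V = 0$
$V - 2 f = 0 - -10 = 0 + 10 = 10$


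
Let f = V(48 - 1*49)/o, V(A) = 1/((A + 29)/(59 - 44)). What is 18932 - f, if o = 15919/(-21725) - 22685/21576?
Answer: 110831574861506/5854099783 ≈ 18932.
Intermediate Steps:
o = -836299969/468738600 (o = 15919*(-1/21725) - 22685*1/21576 = -15919/21725 - 22685/21576 = -836299969/468738600 ≈ -1.7841)
V(A) = 1/(29/15 + A/15) (V(A) = 1/((29 + A)/15) = 1/((29 + A)*(1/15)) = 1/(29/15 + A/15))
f = -1757769750/5854099783 (f = (15/(29 + (48 - 1*49)))/(-836299969/468738600) = (15/(29 + (48 - 49)))*(-468738600/836299969) = (15/(29 - 1))*(-468738600/836299969) = (15/28)*(-468738600/836299969) = -1757769750/5854099783 ≈ -0.30026)
18932 - f = 18932 - 1*(-1757769750/5854099783) = 18932 + 1757769750/5854099783 = 110831574861506/5854099783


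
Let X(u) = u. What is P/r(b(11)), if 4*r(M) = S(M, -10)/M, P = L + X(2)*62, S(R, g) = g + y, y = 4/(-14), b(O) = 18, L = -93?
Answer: -217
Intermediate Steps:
y = -2/7 (y = 4*(-1/14) = -2/7 ≈ -0.28571)
S(R, g) = -2/7 + g (S(R, g) = g - 2/7 = -2/7 + g)
P = 31 (P = -93 + 2*62 = -93 + 124 = 31)
r(M) = -18/(7*M) (r(M) = ((-2/7 - 10)/M)/4 = (-72/(7*M))/4 = -18/(7*M))
P/r(b(11)) = 31/((-18/7/18)) = 31/((-18/7*1/18)) = 31/(-1/7) = 31*(-7) = -217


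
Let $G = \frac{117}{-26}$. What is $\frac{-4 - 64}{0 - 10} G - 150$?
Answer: $- \frac{903}{5} \approx -180.6$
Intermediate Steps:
$G = - \frac{9}{2}$ ($G = 117 \left(- \frac{1}{26}\right) = - \frac{9}{2} \approx -4.5$)
$\frac{-4 - 64}{0 - 10} G - 150 = \frac{-4 - 64}{0 - 10} \left(- \frac{9}{2}\right) - 150 = - \frac{68}{-10} \left(- \frac{9}{2}\right) - 150 = \left(-68\right) \left(- \frac{1}{10}\right) \left(- \frac{9}{2}\right) - 150 = \frac{34}{5} \left(- \frac{9}{2}\right) - 150 = - \frac{153}{5} - 150 = - \frac{903}{5}$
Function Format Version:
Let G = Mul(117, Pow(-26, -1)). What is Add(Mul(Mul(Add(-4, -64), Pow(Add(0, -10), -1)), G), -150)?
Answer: Rational(-903, 5) ≈ -180.60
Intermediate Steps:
G = Rational(-9, 2) (G = Mul(117, Rational(-1, 26)) = Rational(-9, 2) ≈ -4.5000)
Add(Mul(Mul(Add(-4, -64), Pow(Add(0, -10), -1)), G), -150) = Add(Mul(Mul(Add(-4, -64), Pow(Add(0, -10), -1)), Rational(-9, 2)), -150) = Add(Mul(Mul(-68, Pow(-10, -1)), Rational(-9, 2)), -150) = Add(Mul(Mul(-68, Rational(-1, 10)), Rational(-9, 2)), -150) = Add(Mul(Rational(34, 5), Rational(-9, 2)), -150) = Add(Rational(-153, 5), -150) = Rational(-903, 5)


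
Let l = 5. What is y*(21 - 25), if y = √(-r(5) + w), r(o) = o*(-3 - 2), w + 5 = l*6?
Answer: -20*√2 ≈ -28.284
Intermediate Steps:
w = 25 (w = -5 + 5*6 = -5 + 30 = 25)
r(o) = -5*o (r(o) = o*(-5) = -5*o)
y = 5*√2 (y = √(-(-5)*5 + 25) = √(-1*(-25) + 25) = √(25 + 25) = √50 = 5*√2 ≈ 7.0711)
y*(21 - 25) = (5*√2)*(21 - 25) = (5*√2)*(-4) = -20*√2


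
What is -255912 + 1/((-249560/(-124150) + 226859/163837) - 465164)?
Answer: -242132055444669906811/946153581866563 ≈ -2.5591e+5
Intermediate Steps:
-255912 + 1/((-249560/(-124150) + 226859/163837) - 465164) = -255912 + 1/((-249560*(-1/124150) + 226859*(1/163837)) - 465164) = -255912 + 1/((24956/12415 + 226859/163837) - 465164) = -255912 + 1/(6905170657/2034036355 - 465164) = -255912 + 1/(-946153581866563/2034036355) = -255912 - 2034036355/946153581866563 = -242132055444669906811/946153581866563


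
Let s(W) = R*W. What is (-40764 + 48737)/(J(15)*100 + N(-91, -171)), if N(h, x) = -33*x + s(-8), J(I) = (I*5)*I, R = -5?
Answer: 7973/118183 ≈ 0.067463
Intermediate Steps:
J(I) = 5*I² (J(I) = (5*I)*I = 5*I²)
s(W) = -5*W
N(h, x) = 40 - 33*x (N(h, x) = -33*x - 5*(-8) = -33*x + 40 = 40 - 33*x)
(-40764 + 48737)/(J(15)*100 + N(-91, -171)) = (-40764 + 48737)/((5*15²)*100 + (40 - 33*(-171))) = 7973/((5*225)*100 + (40 + 5643)) = 7973/(1125*100 + 5683) = 7973/(112500 + 5683) = 7973/118183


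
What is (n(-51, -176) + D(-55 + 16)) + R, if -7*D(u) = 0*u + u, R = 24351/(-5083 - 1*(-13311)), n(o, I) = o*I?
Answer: 517473045/57596 ≈ 8984.5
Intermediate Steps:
n(o, I) = I*o
R = 24351/8228 (R = 24351/(-5083 + 13311) = 24351/8228 ≈ 2.9595)
D(u) = -u/7 (D(u) = -(0*u + u)/7 = -(0 + u)/7 = -u/7)
(n(-51, -176) + D(-55 + 16)) + R = (-176*(-51) - (-55 + 16)/7) + 24351/8228 = (8976 - ⅐*(-39)) + 24351/8228 = (8976 + 39/7) + 24351/8228 = 62871/7 + 24351/8228 = 517473045/57596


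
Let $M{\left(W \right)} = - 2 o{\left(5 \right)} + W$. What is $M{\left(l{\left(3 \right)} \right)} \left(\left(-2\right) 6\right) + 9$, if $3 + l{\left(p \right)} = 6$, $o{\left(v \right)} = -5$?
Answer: $-147$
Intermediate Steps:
$l{\left(p \right)} = 3$ ($l{\left(p \right)} = -3 + 6 = 3$)
$M{\left(W \right)} = 10 + W$ ($M{\left(W \right)} = \left(-2\right) \left(-5\right) + W = 10 + W$)
$M{\left(l{\left(3 \right)} \right)} \left(\left(-2\right) 6\right) + 9 = \left(10 + 3\right) \left(\left(-2\right) 6\right) + 9 = 13 \left(-12\right) + 9 = -156 + 9 = -147$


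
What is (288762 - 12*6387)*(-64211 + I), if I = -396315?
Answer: -97685854068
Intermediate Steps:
(288762 - 12*6387)*(-64211 + I) = (288762 - 12*6387)*(-64211 - 396315) = (288762 - 76644)*(-460526) = 212118*(-460526) = -97685854068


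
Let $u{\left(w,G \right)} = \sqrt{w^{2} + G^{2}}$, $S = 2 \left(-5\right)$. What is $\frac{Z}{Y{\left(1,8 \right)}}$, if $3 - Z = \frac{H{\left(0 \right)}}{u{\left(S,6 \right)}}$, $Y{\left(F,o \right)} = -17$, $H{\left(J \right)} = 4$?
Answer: $- \frac{3}{17} + \frac{\sqrt{34}}{289} \approx -0.15629$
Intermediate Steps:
$S = -10$
$u{\left(w,G \right)} = \sqrt{G^{2} + w^{2}}$
$Z = 3 - \frac{\sqrt{34}}{17}$ ($Z = 3 - \frac{4}{\sqrt{6^{2} + \left(-10\right)^{2}}} = 3 - \frac{4}{\sqrt{36 + 100}} = 3 - \frac{4}{\sqrt{136}} = 3 - \frac{4}{2 \sqrt{34}} = 3 - 4 \frac{\sqrt{34}}{68} = 3 - \frac{\sqrt{34}}{17} \approx 2.657$)
$\frac{Z}{Y{\left(1,8 \right)}} = \frac{3 - \frac{\sqrt{34}}{17}}{-17} = \left(3 - \frac{\sqrt{34}}{17}\right) \left(- \frac{1}{17}\right) = - \frac{3}{17} + \frac{\sqrt{34}}{289}$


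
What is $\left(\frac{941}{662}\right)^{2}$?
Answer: $\frac{885481}{438244} \approx 2.0205$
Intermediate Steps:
$\left(\frac{941}{662}\right)^{2} = \frac{885481}{438244}$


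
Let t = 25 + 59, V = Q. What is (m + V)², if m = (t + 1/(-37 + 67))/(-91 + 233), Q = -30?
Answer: 15694827841/18147600 ≈ 864.84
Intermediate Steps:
V = -30
t = 84
m = 2521/4260 (m = (84 + 1/(-37 + 67))/(-91 + 233) = (84 + 1/30)/142 = (84 + 1/30)*(1/142) = (2521/30)*(1/142) = 2521/4260 ≈ 0.59178)
(m + V)² = (2521/4260 - 30)² = (-125279/4260)² = 15694827841/18147600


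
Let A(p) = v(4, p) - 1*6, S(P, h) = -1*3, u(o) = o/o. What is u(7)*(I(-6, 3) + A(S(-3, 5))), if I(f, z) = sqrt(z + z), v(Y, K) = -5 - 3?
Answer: -14 + sqrt(6) ≈ -11.551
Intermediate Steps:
v(Y, K) = -8
u(o) = 1
S(P, h) = -3
I(f, z) = sqrt(2)*sqrt(z) (I(f, z) = sqrt(2*z) = sqrt(2)*sqrt(z))
A(p) = -14 (A(p) = -8 - 1*6 = -8 - 6 = -14)
u(7)*(I(-6, 3) + A(S(-3, 5))) = 1*(sqrt(2)*sqrt(3) - 14) = 1*(sqrt(6) - 14) = 1*(-14 + sqrt(6)) = -14 + sqrt(6)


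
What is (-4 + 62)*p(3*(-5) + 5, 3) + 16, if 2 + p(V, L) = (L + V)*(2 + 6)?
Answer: -3348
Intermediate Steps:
p(V, L) = -2 + 8*L + 8*V (p(V, L) = -2 + (L + V)*(2 + 6) = -2 + (L + V)*8 = -2 + (8*L + 8*V) = -2 + 8*L + 8*V)
(-4 + 62)*p(3*(-5) + 5, 3) + 16 = (-4 + 62)*(-2 + 8*3 + 8*(3*(-5) + 5)) + 16 = 58*(-2 + 24 + 8*(-15 + 5)) + 16 = 58*(-2 + 24 + 8*(-10)) + 16 = 58*(-2 + 24 - 80) + 16 = 58*(-58) + 16 = -3364 + 16 = -3348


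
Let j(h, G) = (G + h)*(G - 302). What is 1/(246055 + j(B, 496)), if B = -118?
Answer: 1/319387 ≈ 3.1310e-6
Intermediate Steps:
j(h, G) = (-302 + G)*(G + h) (j(h, G) = (G + h)*(-302 + G) = (-302 + G)*(G + h))
1/(246055 + j(B, 496)) = 1/(246055 + (496² - 302*496 - 302*(-118) + 496*(-118))) = 1/(246055 + (246016 - 149792 + 35636 - 58528)) = 1/(246055 + 73332) = 1/319387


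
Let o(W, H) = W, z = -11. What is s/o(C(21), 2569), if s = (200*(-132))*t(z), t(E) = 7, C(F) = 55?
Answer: -3360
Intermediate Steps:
s = -184800 (s = (200*(-132))*7 = -26400*7 = -184800)
s/o(C(21), 2569) = -184800/55 = -184800*1/55 = -3360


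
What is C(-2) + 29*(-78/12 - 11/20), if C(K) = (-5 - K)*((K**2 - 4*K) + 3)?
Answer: -4989/20 ≈ -249.45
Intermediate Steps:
C(K) = (-5 - K)*(3 + K**2 - 4*K)
C(-2) + 29*(-78/12 - 11/20) = (-15 - 1*(-2)**2 - 1*(-2)**3 + 17*(-2)) + 29*(-78/12 - 11/20) = (-15 - 1*4 - 1*(-8) - 34) + 29*(-78*1/12 - 11*1/20) = (-15 - 4 + 8 - 34) + 29*(-13/2 - 11/20) = -45 + 29*(-141/20) = -45 - 4089/20 = -4989/20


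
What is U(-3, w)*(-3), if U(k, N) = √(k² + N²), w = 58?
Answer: -3*√3373 ≈ -174.23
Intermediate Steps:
U(k, N) = √(N² + k²)
U(-3, w)*(-3) = √(58² + (-3)²)*(-3) = √(3364 + 9)*(-3) = √3373*(-3) = -3*√3373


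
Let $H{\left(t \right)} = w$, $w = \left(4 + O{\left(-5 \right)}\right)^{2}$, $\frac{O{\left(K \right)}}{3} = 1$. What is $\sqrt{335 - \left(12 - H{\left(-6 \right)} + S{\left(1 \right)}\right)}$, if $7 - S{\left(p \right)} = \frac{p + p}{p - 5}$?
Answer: $\frac{27 \sqrt{2}}{2} \approx 19.092$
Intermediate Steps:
$O{\left(K \right)} = 3$ ($O{\left(K \right)} = 3 \cdot 1 = 3$)
$S{\left(p \right)} = 7 - \frac{2 p}{-5 + p}$ ($S{\left(p \right)} = 7 - \frac{p + p}{p - 5} = 7 - \frac{2 p}{-5 + p}$)
$w = 49$ ($w = \left(4 + 3\right)^{2} = 7^{2} = 49$)
$H{\left(t \right)} = 49$
$\sqrt{335 - \left(12 - H{\left(-6 \right)} + S{\left(1 \right)}\right)} = \sqrt{335 - \left(-49 + 12 + \frac{5 \left(-7 + 1\right)}{-5 + 1}\right)} = \sqrt{335 + \left(49 - \left(5 \frac{1}{-4} \left(-6\right) + 12\right)\right)} = \sqrt{335 + \left(49 - \left(5 \left(- \frac{1}{4}\right) \left(-6\right) + 12\right)\right)} = \sqrt{335 + \left(49 - \left(\frac{15}{2} + 12\right)\right)} = \sqrt{335 + \left(49 - \frac{39}{2}\right)} = \sqrt{335 + \frac{59}{2}} = \sqrt{\frac{729}{2}} = \frac{27 \sqrt{2}}{2}$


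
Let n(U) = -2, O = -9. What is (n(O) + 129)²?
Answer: 16129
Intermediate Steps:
(n(O) + 129)² = (-2 + 129)² = 127² = 16129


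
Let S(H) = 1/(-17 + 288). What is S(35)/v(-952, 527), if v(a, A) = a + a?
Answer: -1/515984 ≈ -1.9380e-6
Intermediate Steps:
v(a, A) = 2*a
S(H) = 1/271
S(35)/v(-952, 527) = 1/(271*((2*(-952)))) = (1/271)/(-1904) = (1/271)*(-1/1904) = -1/515984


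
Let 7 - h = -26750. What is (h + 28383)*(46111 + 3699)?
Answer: 2746523400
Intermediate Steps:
h = 26757 (h = 7 - 1*(-26750) = 7 + 26750 = 26757)
(h + 28383)*(46111 + 3699) = (26757 + 28383)*(46111 + 3699) = 55140*49810 = 2746523400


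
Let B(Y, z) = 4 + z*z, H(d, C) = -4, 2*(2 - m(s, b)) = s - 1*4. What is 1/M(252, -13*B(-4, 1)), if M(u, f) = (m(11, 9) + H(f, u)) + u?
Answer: 2/493 ≈ 0.0040568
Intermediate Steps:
m(s, b) = 4 - s/2 (m(s, b) = 2 - (s - 1*4)/2 = 2 - (s - 4)/2 = 2 - (-4 + s)/2 = 2 + (2 - s/2) = 4 - s/2)
B(Y, z) = 4 + z**2
M(u, f) = -11/2 + u (M(u, f) = ((4 - 1/2*11) - 4) + u = ((4 - 11/2) - 4) + u = (-3/2 - 4) + u = -11/2 + u)
1/M(252, -13*B(-4, 1)) = 1/(-11/2 + 252) = 1/(493/2) = 2/493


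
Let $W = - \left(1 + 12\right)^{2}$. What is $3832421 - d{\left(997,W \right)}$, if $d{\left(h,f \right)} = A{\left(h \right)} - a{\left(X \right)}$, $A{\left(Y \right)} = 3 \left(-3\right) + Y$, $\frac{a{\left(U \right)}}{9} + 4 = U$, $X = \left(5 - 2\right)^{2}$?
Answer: $3831478$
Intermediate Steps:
$X = 9$ ($X = 3^{2} = 9$)
$a{\left(U \right)} = -36 + 9 U$
$A{\left(Y \right)} = -9 + Y$
$W = -169$ ($W = - 13^{2} = \left(-1\right) 169 = -169$)
$d{\left(h,f \right)} = -54 + h$ ($d{\left(h,f \right)} = \left(-9 + h\right) - \left(-36 + 9 \cdot 9\right) = \left(-9 + h\right) - \left(-36 + 81\right) = \left(-9 + h\right) - 45 = -54 + h$)
$3832421 - d{\left(997,W \right)} = 3832421 - \left(-54 + 997\right) = 3832421 - 943 = 3831478$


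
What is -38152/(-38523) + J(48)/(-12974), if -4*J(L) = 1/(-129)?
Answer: 85137243415/85965153144 ≈ 0.99037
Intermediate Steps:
J(L) = 1/516 (J(L) = -1/4/(-129) = -1/4*(-1/129) = 1/516)
-38152/(-38523) + J(48)/(-12974) = -38152/(-38523) + (1/516)/(-12974) = -38152*(-1/38523) + (1/516)*(-1/12974) = 38152/38523 - 1/6694584 = 85137243415/85965153144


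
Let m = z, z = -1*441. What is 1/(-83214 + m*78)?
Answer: -1/117612 ≈ -8.5025e-6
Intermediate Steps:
z = -441
m = -441
1/(-83214 + m*78) = 1/(-83214 - 441*78) = 1/(-83214 - 34398) = 1/(-117612) = -1/117612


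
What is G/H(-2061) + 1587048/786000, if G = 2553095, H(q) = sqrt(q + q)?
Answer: 66127/32750 - 2553095*I*sqrt(458)/1374 ≈ 2.0191 - 39766.0*I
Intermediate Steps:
H(q) = sqrt(2)*sqrt(q) (H(q) = sqrt(2*q) = sqrt(2)*sqrt(q))
G/H(-2061) + 1587048/786000 = 2553095/((sqrt(2)*sqrt(-2061))) + 1587048/786000 = 2553095/((sqrt(2)*(3*I*sqrt(229)))) + 1587048*(1/786000) = 2553095/((3*I*sqrt(458))) + 66127/32750 = 2553095*(-I*sqrt(458)/1374) + 66127/32750 = -2553095*I*sqrt(458)/1374 + 66127/32750 = 66127/32750 - 2553095*I*sqrt(458)/1374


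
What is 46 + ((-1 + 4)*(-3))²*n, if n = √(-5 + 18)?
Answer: 46 + 81*√13 ≈ 338.05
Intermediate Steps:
n = √13 ≈ 3.6056
46 + ((-1 + 4)*(-3))²*n = 46 + ((-1 + 4)*(-3))²*√13 = 46 + (3*(-3))²*√13 = 46 + (-9)²*√13 = 46 + 81*√13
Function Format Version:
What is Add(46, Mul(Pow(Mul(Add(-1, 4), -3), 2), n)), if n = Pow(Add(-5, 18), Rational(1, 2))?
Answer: Add(46, Mul(81, Pow(13, Rational(1, 2)))) ≈ 338.05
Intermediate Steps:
n = Pow(13, Rational(1, 2)) ≈ 3.6056
Add(46, Mul(Pow(Mul(Add(-1, 4), -3), 2), n)) = Add(46, Mul(Pow(Mul(Add(-1, 4), -3), 2), Pow(13, Rational(1, 2)))) = Add(46, Mul(Pow(Mul(3, -3), 2), Pow(13, Rational(1, 2)))) = Add(46, Mul(Pow(-9, 2), Pow(13, Rational(1, 2)))) = Add(46, Mul(81, Pow(13, Rational(1, 2))))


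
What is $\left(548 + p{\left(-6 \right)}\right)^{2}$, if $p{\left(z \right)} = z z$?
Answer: $341056$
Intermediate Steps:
$p{\left(z \right)} = z^{2}$
$\left(548 + p{\left(-6 \right)}\right)^{2} = \left(548 + \left(-6\right)^{2}\right)^{2} = \left(548 + 36\right)^{2} = 584^{2} = 341056$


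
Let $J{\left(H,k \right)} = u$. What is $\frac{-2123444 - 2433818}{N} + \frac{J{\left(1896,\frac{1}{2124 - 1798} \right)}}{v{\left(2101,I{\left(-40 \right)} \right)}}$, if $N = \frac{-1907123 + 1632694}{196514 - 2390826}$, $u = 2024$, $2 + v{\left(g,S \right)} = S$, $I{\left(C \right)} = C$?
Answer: $- \frac{210001426290772}{5763009} \approx -3.644 \cdot 10^{7}$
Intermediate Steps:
$v{\left(g,S \right)} = -2 + S$
$N = \frac{274429}{2194312}$ ($N = - \frac{274429}{-2194312} = \left(-274429\right) \left(- \frac{1}{2194312}\right) = \frac{274429}{2194312} \approx 0.12506$)
$J{\left(H,k \right)} = 2024$
$\frac{-2123444 - 2433818}{N} + \frac{J{\left(1896,\frac{1}{2124 - 1798} \right)}}{v{\left(2101,I{\left(-40 \right)} \right)}} = \frac{-2123444 - 2433818}{\frac{274429}{2194312}} + \frac{2024}{-2 - 40} = \left(-2123444 - 2433818\right) \frac{2194312}{274429} + \frac{2024}{-42} = \left(-4557262\right) \frac{2194312}{274429} + 2024 \left(- \frac{1}{42}\right) = - \frac{10000054693744}{274429} - \frac{1012}{21} = - \frac{210001426290772}{5763009}$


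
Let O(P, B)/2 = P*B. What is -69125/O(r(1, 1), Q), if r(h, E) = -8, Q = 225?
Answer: 2765/144 ≈ 19.201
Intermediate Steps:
O(P, B) = 2*B*P (O(P, B) = 2*(P*B) = 2*(B*P) = 2*B*P)
-69125/O(r(1, 1), Q) = -69125/(2*225*(-8)) = -69125/(-3600) = -69125*(-1/3600) = 2765/144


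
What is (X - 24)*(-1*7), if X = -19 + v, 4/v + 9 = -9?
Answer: 2723/9 ≈ 302.56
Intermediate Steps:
v = -2/9 (v = 4/(-9 - 9) = 4/(-18) = 4*(-1/18) = -2/9 ≈ -0.22222)
X = -173/9 (X = -19 - 2/9 = -173/9 ≈ -19.222)
(X - 24)*(-1*7) = (-173/9 - 24)*(-1*7) = -389/9*(-7) = 2723/9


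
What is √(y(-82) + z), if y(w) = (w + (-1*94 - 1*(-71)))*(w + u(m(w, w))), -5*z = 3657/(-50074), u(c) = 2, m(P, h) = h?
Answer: 3*√58506229507010/250370 ≈ 91.652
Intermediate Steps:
z = 3657/250370 (z = -3657/(5*(-50074)) = -3657*(-1)/(5*50074) = -⅕*(-3657/50074) = 3657/250370 ≈ 0.014606)
y(w) = (-23 + w)*(2 + w) (y(w) = (w + (-1*94 - 1*(-71)))*(w + 2) = (w + (-94 + 71))*(2 + w) = (w - 23)*(2 + w) = (-23 + w)*(2 + w))
√(y(-82) + z) = √((-46 + (-82)² - 21*(-82)) + 3657/250370) = √((-46 + 6724 + 1722) + 3657/250370) = √(8400 + 3657/250370) = √(2103111657/250370) = 3*√58506229507010/250370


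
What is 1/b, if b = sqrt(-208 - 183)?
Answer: -I*sqrt(391)/391 ≈ -0.050572*I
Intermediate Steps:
b = I*sqrt(391) (b = sqrt(-391) = I*sqrt(391) ≈ 19.774*I)
1/b = 1/(I*sqrt(391)) = -I*sqrt(391)/391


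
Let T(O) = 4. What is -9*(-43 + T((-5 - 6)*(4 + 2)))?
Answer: 351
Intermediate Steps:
-9*(-43 + T((-5 - 6)*(4 + 2))) = -9*(-43 + 4) = -9*(-39) = 351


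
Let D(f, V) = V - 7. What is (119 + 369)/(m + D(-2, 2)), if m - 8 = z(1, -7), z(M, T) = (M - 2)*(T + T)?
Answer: 488/17 ≈ 28.706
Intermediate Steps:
D(f, V) = -7 + V
z(M, T) = 2*T*(-2 + M) (z(M, T) = (-2 + M)*(2*T) = 2*T*(-2 + M))
m = 22 (m = 8 + 2*(-7)*(-2 + 1) = 8 + 2*(-7)*(-1) = 8 + 14 = 22)
(119 + 369)/(m + D(-2, 2)) = (119 + 369)/(22 + (-7 + 2)) = 488/(22 - 5) = 488/17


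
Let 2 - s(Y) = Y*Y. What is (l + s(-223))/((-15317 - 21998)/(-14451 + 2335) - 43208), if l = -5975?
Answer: 674885432/523470813 ≈ 1.2893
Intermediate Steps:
s(Y) = 2 - Y**2 (s(Y) = 2 - Y*Y = 2 - Y**2)
(l + s(-223))/((-15317 - 21998)/(-14451 + 2335) - 43208) = (-5975 + (2 - 1*(-223)**2))/((-15317 - 21998)/(-14451 + 2335) - 43208) = (-5975 + (2 - 1*49729))/(-37315/(-12116) - 43208) = (-5975 + (2 - 49729))/(-37315*(-1/12116) - 43208) = (-5975 - 49727)/(37315/12116 - 43208) = -55702/(-523470813/12116) = -55702*(-12116/523470813) = 674885432/523470813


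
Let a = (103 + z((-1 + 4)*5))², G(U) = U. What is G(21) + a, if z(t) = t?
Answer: 13945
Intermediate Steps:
a = 13924 (a = (103 + (-1 + 4)*5)² = (103 + 3*5)² = (103 + 15)² = 118² = 13924)
G(21) + a = 21 + 13924 = 13945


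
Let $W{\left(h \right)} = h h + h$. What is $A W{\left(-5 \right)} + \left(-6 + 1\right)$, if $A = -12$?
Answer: $-245$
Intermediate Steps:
$W{\left(h \right)} = h + h^{2}$ ($W{\left(h \right)} = h^{2} + h = h + h^{2}$)
$A W{\left(-5 \right)} + \left(-6 + 1\right) = - 12 \left(- 5 \left(1 - 5\right)\right) + \left(-6 + 1\right) = - 12 \left(\left(-5\right) \left(-4\right)\right) - 5 = \left(-12\right) 20 - 5 = -240 - 5 = -245$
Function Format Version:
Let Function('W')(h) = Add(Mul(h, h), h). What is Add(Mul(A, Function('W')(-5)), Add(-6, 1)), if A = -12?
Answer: -245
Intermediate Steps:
Function('W')(h) = Add(h, Pow(h, 2)) (Function('W')(h) = Add(Pow(h, 2), h) = Add(h, Pow(h, 2)))
Add(Mul(A, Function('W')(-5)), Add(-6, 1)) = Add(Mul(-12, Mul(-5, Add(1, -5))), Add(-6, 1)) = Add(Mul(-12, Mul(-5, -4)), -5) = Add(Mul(-12, 20), -5) = Add(-240, -5) = -245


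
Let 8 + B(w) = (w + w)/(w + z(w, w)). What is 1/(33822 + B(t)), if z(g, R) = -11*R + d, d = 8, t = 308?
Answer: 384/12984499 ≈ 2.9574e-5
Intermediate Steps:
z(g, R) = 8 - 11*R (z(g, R) = -11*R + 8 = 8 - 11*R)
B(w) = -8 + 2*w/(8 - 10*w) (B(w) = -8 + (w + w)/(w + (8 - 11*w)) = -8 + (2*w)/(8 - 10*w) = -8 + 2*w/(8 - 10*w))
1/(33822 + B(t)) = 1/(33822 + (32 - 41*308)/(-4 + 5*308)) = 1/(33822 + (32 - 12628)/(-4 + 1540)) = 1/(33822 - 12596/1536) = 1/(33822 + (1/1536)*(-12596)) = 1/(33822 - 3149/384) = 1/(12984499/384) = 384/12984499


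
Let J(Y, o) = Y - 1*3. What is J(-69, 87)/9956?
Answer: -18/2489 ≈ -0.0072318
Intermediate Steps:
J(Y, o) = -3 + Y (J(Y, o) = Y - 3 = -3 + Y)
J(-69, 87)/9956 = (-3 - 69)/9956 = -72*1/9956 = -18/2489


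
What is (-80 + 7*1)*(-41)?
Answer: 2993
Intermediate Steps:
(-80 + 7*1)*(-41) = (-80 + 7)*(-41) = -73*(-41) = 2993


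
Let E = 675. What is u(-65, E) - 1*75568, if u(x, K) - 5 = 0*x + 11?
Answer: -75552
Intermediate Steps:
u(x, K) = 16 (u(x, K) = 5 + (0*x + 11) = 5 + (0 + 11) = 5 + 11 = 16)
u(-65, E) - 1*75568 = 16 - 1*75568 = 16 - 75568 = -75552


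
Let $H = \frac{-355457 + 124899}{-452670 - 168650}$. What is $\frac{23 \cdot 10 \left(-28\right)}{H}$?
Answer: $- \frac{2000650400}{115279} \approx -17355.0$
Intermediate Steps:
$H = \frac{115279}{310660}$ ($H = - \frac{230558}{-621320} = \left(-230558\right) \left(- \frac{1}{621320}\right) = \frac{115279}{310660} \approx 0.37108$)
$\frac{23 \cdot 10 \left(-28\right)}{H} = \frac{23 \cdot 10 \left(-28\right)}{\frac{115279}{310660}} = 230 \left(-28\right) \frac{310660}{115279} = \left(-6440\right) \frac{310660}{115279} = - \frac{2000650400}{115279}$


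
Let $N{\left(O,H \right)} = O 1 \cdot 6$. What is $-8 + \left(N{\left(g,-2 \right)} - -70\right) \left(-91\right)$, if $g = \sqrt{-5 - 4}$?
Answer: $-6378 - 1638 i \approx -6378.0 - 1638.0 i$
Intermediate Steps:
$g = 3 i$ ($g = \sqrt{-9} = 3 i \approx 3.0 i$)
$N{\left(O,H \right)} = 6 O$ ($N{\left(O,H \right)} = O 6 = 6 O$)
$-8 + \left(N{\left(g,-2 \right)} - -70\right) \left(-91\right) = -8 + \left(6 \cdot 3 i - -70\right) \left(-91\right) = -8 + \left(18 i + 70\right) \left(-91\right) = -8 + \left(70 + 18 i\right) \left(-91\right) = -8 - \left(6370 + 1638 i\right) = -6378 - 1638 i$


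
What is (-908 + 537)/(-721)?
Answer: 53/103 ≈ 0.51456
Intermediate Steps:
(-908 + 537)/(-721) = -1/721*(-371) = 53/103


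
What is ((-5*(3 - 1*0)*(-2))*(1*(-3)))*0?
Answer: 0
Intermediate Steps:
((-5*(3 - 1*0)*(-2))*(1*(-3)))*0 = ((-5*(3 + 0)*(-2))*(-3))*0 = ((-5*3*(-2))*(-3))*0 = (-15*(-2)*(-3))*0 = (30*(-3))*0 = -90*0 = 0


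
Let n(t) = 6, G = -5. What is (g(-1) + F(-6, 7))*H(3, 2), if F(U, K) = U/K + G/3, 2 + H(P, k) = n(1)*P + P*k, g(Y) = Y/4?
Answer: -2563/42 ≈ -61.024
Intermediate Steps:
g(Y) = Y/4 (g(Y) = Y*(1/4) = Y/4)
H(P, k) = -2 + 6*P + P*k (H(P, k) = -2 + (6*P + P*k) = -2 + 6*P + P*k)
F(U, K) = -5/3 + U/K (F(U, K) = U/K - 5/3 = -5/3 + U/K)
(g(-1) + F(-6, 7))*H(3, 2) = ((1/4)*(-1) + (-5/3 - 6/7))*(-2 + 6*3 + 3*2) = (-1/4 + (-5/3 - 6*1/7))*(-2 + 18 + 6) = (-1/4 + (-5/3 - 6/7))*22 = (-1/4 - 53/21)*22 = -233/84*22 = -2563/42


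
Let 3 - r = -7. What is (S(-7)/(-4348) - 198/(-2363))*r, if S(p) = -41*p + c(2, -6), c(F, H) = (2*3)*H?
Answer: 1338955/5137162 ≈ 0.26064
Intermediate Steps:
c(F, H) = 6*H
r = 10 (r = 3 - 1*(-7) = 3 + 7 = 10)
S(p) = -36 - 41*p (S(p) = -41*p + 6*(-6) = -41*p - 36 = -36 - 41*p)
(S(-7)/(-4348) - 198/(-2363))*r = ((-36 - 41*(-7))/(-4348) - 198/(-2363))*10 = ((-36 + 287)*(-1/4348) - 198*(-1/2363))*10 = (251*(-1/4348) + 198/2363)*10 = (-251/4348 + 198/2363)*10 = (267791/10274324)*10 = 1338955/5137162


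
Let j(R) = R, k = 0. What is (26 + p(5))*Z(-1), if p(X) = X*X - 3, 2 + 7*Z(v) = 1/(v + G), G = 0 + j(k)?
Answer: -144/7 ≈ -20.571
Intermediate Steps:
G = 0 (G = 0 + 0 = 0)
Z(v) = -2/7 + 1/(7*v) (Z(v) = -2/7 + 1/(7*(v + 0)) = -2/7 + 1/(7*v))
p(X) = -3 + X**2 (p(X) = X**2 - 3 = -3 + X**2)
(26 + p(5))*Z(-1) = (26 + (-3 + 5**2))*((1/7)*(1 - 2*(-1))/(-1)) = (26 + (-3 + 25))*((1/7)*(-1)*(1 + 2)) = (26 + 22)*((1/7)*(-1)*3) = 48*(-3/7) = -144/7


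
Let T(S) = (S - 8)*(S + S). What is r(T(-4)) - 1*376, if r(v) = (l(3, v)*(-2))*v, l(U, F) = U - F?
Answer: 17480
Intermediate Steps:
T(S) = 2*S*(-8 + S) (T(S) = (-8 + S)*(2*S) = 2*S*(-8 + S))
r(v) = v*(-6 + 2*v) (r(v) = ((3 - v)*(-2))*v = (-6 + 2*v)*v = v*(-6 + 2*v))
r(T(-4)) - 1*376 = 2*(2*(-4)*(-8 - 4))*(-3 + 2*(-4)*(-8 - 4)) - 1*376 = 2*(2*(-4)*(-12))*(-3 + 2*(-4)*(-12)) - 376 = 2*96*(-3 + 96) - 376 = 2*96*93 - 376 = 17856 - 376 = 17480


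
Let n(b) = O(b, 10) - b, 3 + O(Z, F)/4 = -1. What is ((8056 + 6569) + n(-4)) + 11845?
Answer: 26458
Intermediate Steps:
O(Z, F) = -16 (O(Z, F) = -12 + 4*(-1) = -12 - 4 = -16)
n(b) = -16 - b
((8056 + 6569) + n(-4)) + 11845 = ((8056 + 6569) + (-16 - 1*(-4))) + 11845 = (14625 + (-16 + 4)) + 11845 = (14625 - 12) + 11845 = 14613 + 11845 = 26458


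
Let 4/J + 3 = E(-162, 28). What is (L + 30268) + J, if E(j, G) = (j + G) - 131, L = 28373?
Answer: 3928946/67 ≈ 58641.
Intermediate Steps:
E(j, G) = -131 + G + j (E(j, G) = (G + j) - 131 = -131 + G + j)
J = -1/67 (J = 4/(-3 + (-131 + 28 - 162)) = 4/(-3 - 265) = 4/(-268) = 4*(-1/268) = -1/67 ≈ -0.014925)
(L + 30268) + J = (28373 + 30268) - 1/67 = 58641 - 1/67 = 3928946/67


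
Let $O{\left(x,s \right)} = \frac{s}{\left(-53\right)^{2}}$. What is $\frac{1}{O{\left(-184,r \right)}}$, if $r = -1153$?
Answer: $- \frac{2809}{1153} \approx -2.4363$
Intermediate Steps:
$O{\left(x,s \right)} = \frac{s}{2809}$
$\frac{1}{O{\left(-184,r \right)}} = \frac{1}{\frac{1}{2809} \left(-1153\right)} = \frac{1}{- \frac{1153}{2809}} = - \frac{2809}{1153}$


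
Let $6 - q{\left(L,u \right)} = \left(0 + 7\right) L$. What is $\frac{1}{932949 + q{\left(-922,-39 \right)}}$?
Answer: $\frac{1}{939409} \approx 1.0645 \cdot 10^{-6}$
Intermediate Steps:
$q{\left(L,u \right)} = 6 - 7 L$ ($q{\left(L,u \right)} = 6 - \left(0 + 7\right) L = 6 - 7 L$)
$\frac{1}{932949 + q{\left(-922,-39 \right)}} = \frac{1}{932949 + \left(6 - -6454\right)} = \frac{1}{932949 + \left(6 + 6454\right)} = \frac{1}{932949 + 6460} = \frac{1}{939409}$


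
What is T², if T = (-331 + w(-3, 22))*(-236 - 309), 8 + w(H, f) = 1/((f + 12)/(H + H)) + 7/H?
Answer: 90103094830225/2601 ≈ 3.4642e+10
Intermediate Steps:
w(H, f) = -8 + 7/H + 2*H/(12 + f) (w(H, f) = -8 + (1/((f + 12)/(H + H)) + 7/H) = -8 + (1/((12 + f)/((2*H))) + 7/H) = -8 + (1/((12 + f)*(1/(2*H))) + 7/H) = -8 + (1/((12 + f)/(2*H)) + 7/H) = -8 + (1*(2*H/(12 + f)) + 7/H) = -8 + (2*H/(12 + f) + 7/H) = -8 + (7/H + 2*H/(12 + f)) = -8 + 7/H + 2*H/(12 + f))
T = 9492265/51 (T = (-331 + (84 - 96*(-3) + 2*(-3)² + 7*22 - 8*(-3)*22)/((-3)*(12 + 22)))*(-236 - 309) = (-331 - ⅓*(84 + 288 + 2*9 + 154 + 528)/34)*(-545) = (-331 - ⅓*1/34*(84 + 288 + 18 + 154 + 528))*(-545) = (-331 - ⅓*1/34*1072)*(-545) = (-331 - 536/51)*(-545) = -17417/51*(-545) = 9492265/51 ≈ 1.8612e+5)
T² = (9492265/51)² = 90103094830225/2601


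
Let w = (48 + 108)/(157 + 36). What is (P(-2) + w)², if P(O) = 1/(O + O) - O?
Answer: 3900625/595984 ≈ 6.5448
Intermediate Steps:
w = 156/193 ≈ 0.80829
P(O) = 1/(2*O) - O
(P(-2) + w)² = (((½)/(-2) - 1*(-2)) + 156/193)² = (((½)*(-½) + 2) + 156/193)² = ((-¼ + 2) + 156/193)² = (7/4 + 156/193)² = (1975/772)² = 3900625/595984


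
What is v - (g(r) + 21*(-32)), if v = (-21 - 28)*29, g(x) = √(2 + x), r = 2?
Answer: -751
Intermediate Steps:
v = -1421 (v = -49*29 = -1421)
v - (g(r) + 21*(-32)) = -1421 - (√(2 + 2) + 21*(-32)) = -1421 - (√4 - 672) = -1421 - (2 - 672) = -1421 - 1*(-670) = -1421 + 670 = -751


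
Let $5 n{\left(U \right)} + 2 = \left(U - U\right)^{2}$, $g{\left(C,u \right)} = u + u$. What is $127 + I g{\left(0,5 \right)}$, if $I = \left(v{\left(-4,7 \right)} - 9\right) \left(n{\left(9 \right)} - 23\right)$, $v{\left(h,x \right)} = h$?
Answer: $3169$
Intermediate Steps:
$g{\left(C,u \right)} = 2 u$
$n{\left(U \right)} = - \frac{2}{5}$ ($n{\left(U \right)} = - \frac{2}{5} + \frac{\left(U - U\right)^{2}}{5} = - \frac{2}{5} + \frac{0^{2}}{5} = - \frac{2}{5} + \frac{1}{5} \cdot 0 = - \frac{2}{5} + 0 = - \frac{2}{5}$)
$I = \frac{1521}{5}$ ($I = \left(-4 - 9\right) \left(- \frac{2}{5} - 23\right) = \left(-13\right) \left(- \frac{117}{5}\right) = \frac{1521}{5} \approx 304.2$)
$127 + I g{\left(0,5 \right)} = 127 + \frac{1521 \cdot 2 \cdot 5}{5} = 127 + \frac{1521}{5} \cdot 10 = 127 + 3042 = 3169$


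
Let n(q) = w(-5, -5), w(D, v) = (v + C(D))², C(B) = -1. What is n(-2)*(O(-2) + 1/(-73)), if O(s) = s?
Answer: -5292/73 ≈ -72.493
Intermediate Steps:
w(D, v) = (-1 + v)² (w(D, v) = (v - 1)² = (-1 + v)²)
n(q) = 36 (n(q) = (-1 - 5)² = (-6)² = 36)
n(-2)*(O(-2) + 1/(-73)) = 36*(-2 + 1/(-73)) = 36*(-2 - 1/73) = 36*(-147/73) = -5292/73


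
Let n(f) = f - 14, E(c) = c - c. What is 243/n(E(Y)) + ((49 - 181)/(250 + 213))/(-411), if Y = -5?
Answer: -15413117/888034 ≈ -17.356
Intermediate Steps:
E(c) = 0
n(f) = -14 + f
243/n(E(Y)) + ((49 - 181)/(250 + 213))/(-411) = 243/(-14 + 0) + ((49 - 181)/(250 + 213))/(-411) = 243/(-14) - 132/463*(-1/411) = 243*(-1/14) - 132*1/463*(-1/411) = -243/14 - 132/463*(-1/411) = -243/14 + 44/63431 = -15413117/888034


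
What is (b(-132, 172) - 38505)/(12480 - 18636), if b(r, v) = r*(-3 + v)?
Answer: 6757/684 ≈ 9.8787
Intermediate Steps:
(b(-132, 172) - 38505)/(12480 - 18636) = (-132*(-3 + 172) - 38505)/(12480 - 18636) = (-132*169 - 38505)/(-6156) = (-22308 - 38505)*(-1/6156) = -60813*(-1/6156) = 6757/684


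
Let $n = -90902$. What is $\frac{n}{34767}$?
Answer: $- \frac{90902}{34767} \approx -2.6146$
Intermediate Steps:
$\frac{n}{34767} = - \frac{90902}{34767}$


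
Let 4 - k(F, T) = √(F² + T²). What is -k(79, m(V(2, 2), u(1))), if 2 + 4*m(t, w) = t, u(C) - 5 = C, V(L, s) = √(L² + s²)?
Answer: -4 + √(24967 - 2*√2)/2 ≈ 75.000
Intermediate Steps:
u(C) = 5 + C
m(t, w) = -½ + t/4
k(F, T) = 4 - √(F² + T²)
-k(79, m(V(2, 2), u(1))) = -(4 - √(79² + (-½ + √(2² + 2²)/4)²)) = -(4 - √(6241 + (-½ + √(4 + 4)/4)²)) = -(4 - √(6241 + (-½ + √8/4)²)) = -(4 - √(6241 + (-½ + (2*√2)/4)²)) = -(4 - √(6241 + (-½ + √2/2)²)) = -4 + √(6241 + (-½ + √2/2)²)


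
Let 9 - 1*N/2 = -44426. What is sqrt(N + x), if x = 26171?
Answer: sqrt(115041) ≈ 339.18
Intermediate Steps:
N = 88870 (N = 18 - 2*(-44426) = 18 + 88852 = 88870)
sqrt(N + x) = sqrt(88870 + 26171) = sqrt(115041)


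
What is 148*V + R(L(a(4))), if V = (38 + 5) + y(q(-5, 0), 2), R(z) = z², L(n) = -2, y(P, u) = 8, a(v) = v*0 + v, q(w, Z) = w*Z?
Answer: 7552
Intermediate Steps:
q(w, Z) = Z*w
a(v) = v (a(v) = 0 + v = v)
V = 51 (V = (38 + 5) + 8 = 43 + 8 = 51)
148*V + R(L(a(4))) = 148*51 + (-2)² = 7548 + 4 = 7552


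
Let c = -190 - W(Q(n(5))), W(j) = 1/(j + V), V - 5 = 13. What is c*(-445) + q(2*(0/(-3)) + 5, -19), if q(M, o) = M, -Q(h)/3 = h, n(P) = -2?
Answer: 2029765/24 ≈ 84574.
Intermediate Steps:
V = 18 (V = 5 + 13 = 18)
Q(h) = -3*h
W(j) = 1/(18 + j) (W(j) = 1/(j + 18) = 1/(18 + j))
c = -4561/24 (c = -190 - 1/(18 - 3*(-2)) = -190 - 1/(18 + 6) = -190 - 1/24 = -4561/24 ≈ -190.04)
c*(-445) + q(2*(0/(-3)) + 5, -19) = -4561/24*(-445) + (2*(0/(-3)) + 5) = 2029645/24 + (2*(0*(-⅓)) + 5) = 2029645/24 + (2*0 + 5) = 2029645/24 + (0 + 5) = 2029645/24 + 5 = 2029765/24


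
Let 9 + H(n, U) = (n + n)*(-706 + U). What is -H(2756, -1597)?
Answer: 12694145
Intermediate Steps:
H(n, U) = -9 + 2*n*(-706 + U) (H(n, U) = -9 + (n + n)*(-706 + U) = -9 + (2*n)*(-706 + U) = -9 + 2*n*(-706 + U))
-H(2756, -1597) = -(-9 - 1412*2756 + 2*(-1597)*2756) = -(-9 - 3891472 - 8802664) = -1*(-12694145) = 12694145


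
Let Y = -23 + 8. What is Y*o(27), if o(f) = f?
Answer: -405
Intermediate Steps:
Y = -15
Y*o(27) = -15*27 = -405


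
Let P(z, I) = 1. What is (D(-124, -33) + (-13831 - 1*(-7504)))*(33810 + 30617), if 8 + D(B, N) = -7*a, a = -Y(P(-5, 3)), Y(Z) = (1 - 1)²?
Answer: -408145045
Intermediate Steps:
Y(Z) = 0 (Y(Z) = 0² = 0)
a = 0 (a = -1*0 = 0)
D(B, N) = -8 (D(B, N) = -8 - 7*0 = -8 + 0 = -8)
(D(-124, -33) + (-13831 - 1*(-7504)))*(33810 + 30617) = (-8 + (-13831 - 1*(-7504)))*(33810 + 30617) = (-8 + (-13831 + 7504))*64427 = (-8 - 6327)*64427 = -6335*64427 = -408145045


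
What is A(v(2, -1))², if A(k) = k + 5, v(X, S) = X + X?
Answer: 81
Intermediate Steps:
v(X, S) = 2*X
A(k) = 5 + k
A(v(2, -1))² = (5 + 2*2)² = (5 + 4)² = 9² = 81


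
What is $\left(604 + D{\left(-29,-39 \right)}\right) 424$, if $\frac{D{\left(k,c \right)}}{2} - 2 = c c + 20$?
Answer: $1564560$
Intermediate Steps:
$D{\left(k,c \right)} = 44 + 2 c^{2}$ ($D{\left(k,c \right)} = 4 + 2 \left(c c + 20\right) = 4 + 2 \left(c^{2} + 20\right) = 4 + 2 \left(20 + c^{2}\right) = 4 + \left(40 + 2 c^{2}\right) = 44 + 2 c^{2}$)
$\left(604 + D{\left(-29,-39 \right)}\right) 424 = \left(604 + \left(44 + 2 \left(-39\right)^{2}\right)\right) 424 = \left(604 + \left(44 + 2 \cdot 1521\right)\right) 424 = \left(604 + \left(44 + 3042\right)\right) 424 = \left(604 + 3086\right) 424 = 3690 \cdot 424 = 1564560$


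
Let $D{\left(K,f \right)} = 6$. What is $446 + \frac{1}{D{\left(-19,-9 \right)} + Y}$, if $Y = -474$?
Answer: $\frac{208727}{468} \approx 446.0$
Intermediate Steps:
$446 + \frac{1}{D{\left(-19,-9 \right)} + Y} = 446 + \frac{1}{6 - 474} = 446 + \frac{1}{-468} = 446 - \frac{1}{468} = \frac{208727}{468}$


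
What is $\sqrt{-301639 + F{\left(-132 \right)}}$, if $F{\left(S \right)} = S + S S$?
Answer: $7 i \sqrt{5803} \approx 533.24 i$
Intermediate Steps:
$F{\left(S \right)} = S + S^{2}$
$\sqrt{-301639 + F{\left(-132 \right)}} = \sqrt{-301639 - 132 \left(1 - 132\right)} = \sqrt{-301639 - -17292} = \sqrt{-301639 + 17292} = \sqrt{-284347} = 7 i \sqrt{5803}$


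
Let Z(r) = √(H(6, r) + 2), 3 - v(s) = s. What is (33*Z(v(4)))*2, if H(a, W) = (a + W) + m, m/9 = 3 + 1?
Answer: 66*√43 ≈ 432.79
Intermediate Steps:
v(s) = 3 - s
m = 36 (m = 9*(3 + 1) = 9*4 = 36)
H(a, W) = 36 + W + a (H(a, W) = (a + W) + 36 = (W + a) + 36 = 36 + W + a)
Z(r) = √(44 + r) (Z(r) = √((36 + r + 6) + 2) = √((42 + r) + 2) = √(44 + r))
(33*Z(v(4)))*2 = (33*√(44 + (3 - 1*4)))*2 = (33*√(44 + (3 - 4)))*2 = (33*√(44 - 1))*2 = (33*√43)*2 = 66*√43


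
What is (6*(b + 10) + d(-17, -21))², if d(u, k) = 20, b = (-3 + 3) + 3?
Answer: 9604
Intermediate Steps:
b = 3 (b = 0 + 3 = 3)
(6*(b + 10) + d(-17, -21))² = (6*(3 + 10) + 20)² = (6*13 + 20)² = (78 + 20)² = 98² = 9604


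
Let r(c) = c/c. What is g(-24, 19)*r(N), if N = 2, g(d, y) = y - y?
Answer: 0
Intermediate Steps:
g(d, y) = 0
r(c) = 1
g(-24, 19)*r(N) = 0*1 = 0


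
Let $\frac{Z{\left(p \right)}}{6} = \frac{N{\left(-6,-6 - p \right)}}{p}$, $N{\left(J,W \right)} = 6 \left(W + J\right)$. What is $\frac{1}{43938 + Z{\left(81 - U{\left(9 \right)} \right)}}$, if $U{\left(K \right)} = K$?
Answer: $\frac{1}{43896} \approx 2.2781 \cdot 10^{-5}$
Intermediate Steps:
$N{\left(J,W \right)} = 6 J + 6 W$ ($N{\left(J,W \right)} = 6 \left(J + W\right) = 6 J + 6 W$)
$Z{\left(p \right)} = \frac{6 \left(-72 - 6 p\right)}{p}$ ($Z{\left(p \right)} = 6 \frac{6 \left(-6\right) + 6 \left(-6 - p\right)}{p} = 6 \frac{-36 - \left(36 + 6 p\right)}{p} = 6 \frac{-72 - 6 p}{p} = \frac{6 \left(-72 - 6 p\right)}{p}$)
$\frac{1}{43938 + Z{\left(81 - U{\left(9 \right)} \right)}} = \frac{1}{43938 - \left(36 + \frac{432}{81 - 9}\right)} = \frac{1}{43938 - \left(36 + \frac{432}{72}\right)} = \frac{1}{43938 - 42} = \frac{1}{43896}$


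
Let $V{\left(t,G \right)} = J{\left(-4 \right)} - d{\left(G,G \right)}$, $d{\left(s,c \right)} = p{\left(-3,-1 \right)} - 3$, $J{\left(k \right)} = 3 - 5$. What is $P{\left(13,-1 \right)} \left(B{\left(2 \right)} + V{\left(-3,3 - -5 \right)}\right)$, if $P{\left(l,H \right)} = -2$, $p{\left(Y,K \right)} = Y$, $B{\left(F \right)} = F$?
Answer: $-12$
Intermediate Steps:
$J{\left(k \right)} = -2$ ($J{\left(k \right)} = 3 - 5 = -2$)
$d{\left(s,c \right)} = -6$ ($d{\left(s,c \right)} = -3 - 3 = -6$)
$V{\left(t,G \right)} = 4$ ($V{\left(t,G \right)} = -2 - -6 = -2 + 6 = 4$)
$P{\left(13,-1 \right)} \left(B{\left(2 \right)} + V{\left(-3,3 - -5 \right)}\right) = - 2 \left(2 + 4\right) = \left(-2\right) 6 = -12$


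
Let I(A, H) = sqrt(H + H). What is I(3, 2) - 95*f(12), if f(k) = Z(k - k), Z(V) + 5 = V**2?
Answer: 477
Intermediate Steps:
Z(V) = -5 + V**2
f(k) = -5 (f(k) = -5 + (k - k)**2 = -5 + 0**2 = -5 + 0 = -5)
I(A, H) = sqrt(2)*sqrt(H) (I(A, H) = sqrt(2*H) = sqrt(2)*sqrt(H))
I(3, 2) - 95*f(12) = sqrt(2)*sqrt(2) - 95*(-5) = 2 + 475 = 477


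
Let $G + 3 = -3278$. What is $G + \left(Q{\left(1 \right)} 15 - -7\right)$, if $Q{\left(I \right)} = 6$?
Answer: $-3184$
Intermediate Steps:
$G = -3281$ ($G = -3 - 3278 = -3281$)
$G + \left(Q{\left(1 \right)} 15 - -7\right) = -3281 + \left(6 \cdot 15 - -7\right) = -3281 + \left(90 + 7\right) = -3281 + 97 = -3184$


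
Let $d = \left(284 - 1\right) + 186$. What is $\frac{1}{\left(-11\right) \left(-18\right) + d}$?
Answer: $\frac{1}{667} \approx 0.0014993$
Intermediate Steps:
$d = 469$ ($d = 283 + 186 = 469$)
$\frac{1}{\left(-11\right) \left(-18\right) + d} = \frac{1}{\left(-11\right) \left(-18\right) + 469} = \frac{1}{198 + 469} = \frac{1}{667}$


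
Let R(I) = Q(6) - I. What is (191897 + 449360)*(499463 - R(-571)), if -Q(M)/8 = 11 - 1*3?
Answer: 319959027692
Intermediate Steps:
Q(M) = -64 (Q(M) = -8*(11 - 1*3) = -8*(11 - 3) = -8*8 = -64)
R(I) = -64 - I
(191897 + 449360)*(499463 - R(-571)) = (191897 + 449360)*(499463 - (-64 - 1*(-571))) = 641257*(499463 - (-64 + 571)) = 641257*(499463 - 1*507) = 641257*(499463 - 507) = 641257*498956 = 319959027692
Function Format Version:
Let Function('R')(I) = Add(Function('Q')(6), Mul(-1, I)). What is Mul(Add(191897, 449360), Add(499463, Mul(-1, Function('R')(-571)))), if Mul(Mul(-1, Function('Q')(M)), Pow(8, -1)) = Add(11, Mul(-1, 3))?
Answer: 319959027692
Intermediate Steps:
Function('Q')(M) = -64 (Function('Q')(M) = Mul(-8, Add(11, Mul(-1, 3))) = Mul(-8, Add(11, -3)) = Mul(-8, 8) = -64)
Function('R')(I) = Add(-64, Mul(-1, I))
Mul(Add(191897, 449360), Add(499463, Mul(-1, Function('R')(-571)))) = Mul(Add(191897, 449360), Add(499463, Mul(-1, Add(-64, Mul(-1, -571))))) = Mul(641257, Add(499463, Mul(-1, Add(-64, 571)))) = Mul(641257, Add(499463, Mul(-1, 507))) = Mul(641257, Add(499463, -507)) = Mul(641257, 498956) = 319959027692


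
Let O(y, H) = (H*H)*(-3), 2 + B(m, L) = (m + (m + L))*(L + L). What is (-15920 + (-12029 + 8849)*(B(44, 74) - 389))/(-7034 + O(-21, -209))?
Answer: 75016220/138077 ≈ 543.29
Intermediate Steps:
B(m, L) = -2 + 2*L*(L + 2*m) (B(m, L) = -2 + (m + (m + L))*(L + L) = -2 + (m + (L + m))*(2*L) = -2 + (L + 2*m)*(2*L) = -2 + 2*L*(L + 2*m))
O(y, H) = -3*H² (O(y, H) = H²*(-3) = -3*H²)
(-15920 + (-12029 + 8849)*(B(44, 74) - 389))/(-7034 + O(-21, -209)) = (-15920 + (-12029 + 8849)*((-2 + 2*74² + 4*74*44) - 389))/(-7034 - 3*(-209)²) = (-15920 - 3180*((-2 + 2*5476 + 13024) - 389))/(-7034 - 3*43681) = (-15920 - 3180*((-2 + 10952 + 13024) - 389))/(-7034 - 131043) = (-15920 - 3180*(23974 - 389))/(-138077) = (-15920 - 3180*23585)*(-1/138077) = (-15920 - 75000300)*(-1/138077) = -75016220*(-1/138077) = 75016220/138077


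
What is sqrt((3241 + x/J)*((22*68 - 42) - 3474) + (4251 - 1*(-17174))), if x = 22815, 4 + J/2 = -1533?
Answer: I*sqrt(15379973539205)/1537 ≈ 2551.6*I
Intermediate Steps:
J = -3074 (J = -8 + 2*(-1533) = -8 - 3066 = -3074)
sqrt((3241 + x/J)*((22*68 - 42) - 3474) + (4251 - 1*(-17174))) = sqrt((3241 + 22815/(-3074))*((22*68 - 42) - 3474) + (4251 - 1*(-17174))) = sqrt((3241 + 22815*(-1/3074))*((1496 - 42) - 3474) + (4251 + 17174)) = sqrt((3241 - 22815/3074)*(1454 - 3474) + 21425) = sqrt((9940019/3074)*(-2020) + 21425) = sqrt(-10039419190/1537 + 21425) = sqrt(-10006488965/1537) = I*sqrt(15379973539205)/1537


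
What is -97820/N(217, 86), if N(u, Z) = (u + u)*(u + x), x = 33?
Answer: -4891/5425 ≈ -0.90157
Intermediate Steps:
N(u, Z) = 2*u*(33 + u) (N(u, Z) = (u + u)*(u + 33) = (2*u)*(33 + u) = 2*u*(33 + u))
-97820/N(217, 86) = -97820*1/(434*(33 + 217)) = -97820/(2*217*250) = -97820/108500 = -97820*1/108500 = -4891/5425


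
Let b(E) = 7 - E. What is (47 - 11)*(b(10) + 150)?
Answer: 5292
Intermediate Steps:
(47 - 11)*(b(10) + 150) = (47 - 11)*((7 - 1*10) + 150) = 36*((7 - 10) + 150) = 36*(-3 + 150) = 36*147 = 5292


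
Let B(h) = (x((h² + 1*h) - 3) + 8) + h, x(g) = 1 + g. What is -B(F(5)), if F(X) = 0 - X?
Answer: -21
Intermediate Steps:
F(X) = -X
B(h) = 6 + h² + 2*h (B(h) = ((1 + ((h² + 1*h) - 3)) + 8) + h = ((1 + ((h² + h) - 3)) + 8) + h = ((1 + ((h + h²) - 3)) + 8) + h = ((1 + (-3 + h + h²)) + 8) + h = ((-2 + h + h²) + 8) + h = (6 + h + h²) + h = 6 + h² + 2*h)
-B(F(5)) = -(6 + (-1*5)² + 2*(-1*5)) = -(6 + (-5)² + 2*(-5)) = -(6 + 25 - 10) = -1*21 = -21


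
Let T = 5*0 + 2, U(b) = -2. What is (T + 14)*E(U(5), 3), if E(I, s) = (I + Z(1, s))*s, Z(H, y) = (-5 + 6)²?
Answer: -48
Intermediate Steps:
T = 2 (T = 0 + 2 = 2)
Z(H, y) = 1 (Z(H, y) = 1² = 1)
E(I, s) = s*(1 + I) (E(I, s) = (I + 1)*s = (1 + I)*s = s*(1 + I))
(T + 14)*E(U(5), 3) = (2 + 14)*(3*(1 - 2)) = 16*(3*(-1)) = 16*(-3) = -48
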